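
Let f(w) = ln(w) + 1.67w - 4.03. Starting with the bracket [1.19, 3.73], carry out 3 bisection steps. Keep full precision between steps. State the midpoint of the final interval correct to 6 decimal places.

f(1.190000) = -1.868747, f(3.730000) = 3.515508 (opposite signs)
step 1: m = 2.460000, f(m) = 0.978361 > 0 → root in [1.190000, 2.460000]
step 2: m = 1.825000, f(m) = -0.380670 < 0 → root in [1.825000, 2.460000]
step 3: m = 2.142500, f(m) = 0.309948 > 0 → root in [1.825000, 2.142500]
Midpoint of [1.825000, 2.142500] = 1.983750

1.983750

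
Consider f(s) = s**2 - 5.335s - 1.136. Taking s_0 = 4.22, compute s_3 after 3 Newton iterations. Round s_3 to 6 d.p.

5.540413

f'(s) = 2s - 5.335
s_0 = 4.220000: f = -5.841300, f' = 3.105000 → s_1 = 4.220000 - (-5.841300)/(3.105000) = 6.101256
s_1 = 6.101256: f = 3.539124, f' = 6.867512 → s_2 = 6.101256 - (3.539124)/(6.867512) = 5.585913
s_2 = 5.585913: f = 0.265578, f' = 5.836826 → s_3 = 5.585913 - (0.265578)/(5.836826) = 5.540413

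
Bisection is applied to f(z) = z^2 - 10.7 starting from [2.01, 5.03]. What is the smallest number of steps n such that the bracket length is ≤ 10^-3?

12

Initial width b − a = 5.03 − 2.01 = 3.020000.
After n steps the width is (b−a)/2^n; need (b−a)/2^n ≤ 10^-3.
So n ≥ log₂(3.020000/10^-3) = log₂(3020.0000) ≈ 11.5603.
Hence n = 12.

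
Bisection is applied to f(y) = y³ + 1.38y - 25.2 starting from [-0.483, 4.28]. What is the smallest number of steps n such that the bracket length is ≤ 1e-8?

29

Initial width b − a = 4.28 − -0.483 = 4.763000.
After n steps the width is (b−a)/2^n; need (b−a)/2^n ≤ 1e-8.
So n ≥ log₂(4.763000/1e-8) = log₂(476300000.0000) ≈ 28.8273.
Hence n = 29.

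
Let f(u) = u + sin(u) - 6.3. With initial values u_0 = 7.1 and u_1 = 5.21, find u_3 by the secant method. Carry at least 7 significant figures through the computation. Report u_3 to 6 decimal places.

6.293381

f(u_0) = 1.528969, f(u_1) = -1.968725
u_2 = 5.210000 - (-1.968725)·(5.210000 - 7.100000)/(-1.968725 - (1.528969)) = 6.273812; f(u_2) = -0.035560
u_3 = 6.273812 - (-0.035560)·(6.273812 - 5.210000)/(-0.035560 - (-1.968725)) = 6.293381; f(u_3) = 0.003577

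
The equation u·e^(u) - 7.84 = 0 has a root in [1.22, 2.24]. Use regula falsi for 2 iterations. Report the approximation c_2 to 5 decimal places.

f(1.220000) = -3.707631, f(2.240000) = 13.201062
step 1: c = 1.443659, f(c) = -1.724417 < 0 → new bracket [1.443659, 2.240000]
step 2: c = 1.535664, f(c) = -0.707744 < 0 → new bracket [1.535664, 2.240000]

1.53566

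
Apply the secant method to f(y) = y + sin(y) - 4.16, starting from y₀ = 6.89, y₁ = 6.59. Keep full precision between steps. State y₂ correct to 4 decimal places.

5.1476

f(y_0) = 3.300254, f(y_1) = 2.732024
y_2 = 6.590000 - (2.732024)·(6.590000 - 6.890000)/(2.732024 - (3.300254)) = 5.147614; f(y_2) = 0.080839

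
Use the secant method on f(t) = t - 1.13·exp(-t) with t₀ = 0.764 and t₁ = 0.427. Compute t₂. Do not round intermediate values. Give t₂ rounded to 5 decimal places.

0.61784

f(t_0) = 0.237647, f(t_1) = -0.310284
t_2 = 0.427000 - (-0.310284)·(0.427000 - 0.764000)/(-0.310284 - (0.237647)) = 0.617837; f(t_2) = 0.008644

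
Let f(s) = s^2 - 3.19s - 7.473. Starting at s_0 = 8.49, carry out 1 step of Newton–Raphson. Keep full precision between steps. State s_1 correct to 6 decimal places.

5.768898

f'(s) = 2s - 3.19
s_0 = 8.490000: f = 37.524000, f' = 13.790000 → s_1 = 8.490000 - (37.524000)/(13.790000) = 5.768898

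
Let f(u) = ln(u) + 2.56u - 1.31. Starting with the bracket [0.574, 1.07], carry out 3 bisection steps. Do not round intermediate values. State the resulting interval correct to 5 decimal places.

[0.63600, 0.69800]

f(0.574000) = -0.395686, f(1.070000) = 1.496859 (opposite signs)
step 1: m = 0.822000, f(m) = 0.598305 > 0 → root in [0.574000, 0.822000]
step 2: m = 0.698000, f(m) = 0.117344 > 0 → root in [0.574000, 0.698000]
step 3: m = 0.636000, f(m) = -0.134397 < 0 → root in [0.636000, 0.698000]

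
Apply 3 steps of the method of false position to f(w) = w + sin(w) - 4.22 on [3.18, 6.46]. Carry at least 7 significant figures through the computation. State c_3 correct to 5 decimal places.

f(3.180000) = -1.078398, f(6.460000) = 2.415895
step 1: c = 4.192264, f(c) = -0.895493 < 0 → new bracket [4.192264, 6.460000]
step 2: c = 4.805524, f(c) = -0.410142 < 0 → new bracket [4.805524, 6.460000]
step 3: c = 5.045638, f(c) = -0.119347 < 0 → new bracket [5.045638, 6.460000]

5.04564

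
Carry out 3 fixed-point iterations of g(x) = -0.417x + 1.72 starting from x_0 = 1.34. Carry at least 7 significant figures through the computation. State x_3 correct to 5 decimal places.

1.20468

x_1 = g(1.340000) = 1.161220
x_2 = g(1.161220) = 1.235771
x_3 = g(1.235771) = 1.204683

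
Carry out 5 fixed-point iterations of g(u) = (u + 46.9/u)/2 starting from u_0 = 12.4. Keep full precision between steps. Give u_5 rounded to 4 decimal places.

u_1 = g(12.400000) = 8.091129
u_2 = g(8.091129) = 6.943800
u_3 = g(6.943800) = 6.849013
u_4 = g(6.849013) = 6.848357
u_5 = g(6.848357) = 6.848357

6.8484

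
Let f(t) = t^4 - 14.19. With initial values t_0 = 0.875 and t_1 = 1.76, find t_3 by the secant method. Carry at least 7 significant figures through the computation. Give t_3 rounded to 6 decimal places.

f(t_0) = -13.603818, f(t_1) = -4.594874
t_2 = 1.760000 - (-4.594874)·(1.760000 - 0.875000)/(-4.594874 - (-13.603818)) = 2.211381; f(t_2) = 9.724102
t_3 = 2.211381 - (9.724102)·(2.211381 - 1.760000)/(9.724102 - (-4.594874)) = 1.904845; f(t_3) = -1.024453

1.904845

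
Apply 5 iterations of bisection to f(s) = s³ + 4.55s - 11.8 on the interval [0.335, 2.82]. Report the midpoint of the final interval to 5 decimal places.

1.61633

f(0.335000) = -10.238155, f(2.820000) = 23.456768 (opposite signs)
step 1: m = 1.577500, f(m) = -0.696756 < 0 → root in [1.577500, 2.820000]
step 2: m = 2.198750, f(m) = 8.834173 > 0 → root in [1.577500, 2.198750]
step 3: m = 1.888125, f(m) = 3.522165 > 0 → root in [1.577500, 1.888125]
step 4: m = 1.732813, f(m) = 1.287308 > 0 → root in [1.577500, 1.732813]
step 5: m = 1.655156, f(m) = 0.265331 > 0 → root in [1.577500, 1.655156]
Midpoint of [1.577500, 1.655156] = 1.616328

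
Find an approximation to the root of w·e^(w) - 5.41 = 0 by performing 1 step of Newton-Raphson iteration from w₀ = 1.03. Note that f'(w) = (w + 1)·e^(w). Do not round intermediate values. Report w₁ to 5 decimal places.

1.47404

Newton update: w ← w − f(w)/f'(w).
w_0 = 1.030000: f = -2.524902, f' = 5.686164 → w_1 = 1.030000 - (-2.524902)/(5.686164) = 1.474043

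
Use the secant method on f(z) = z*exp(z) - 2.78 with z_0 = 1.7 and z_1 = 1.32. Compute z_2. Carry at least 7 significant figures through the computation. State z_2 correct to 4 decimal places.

Secant update: z_(k+1) = z_k − f(z_k)·(z_k − z_(k-1))/(f(z_k) − f(z_(k-1))).
f(z_0) = 6.525711, f(z_1) = 2.161316
z_2 = 1.320000 - (2.161316)·(1.320000 - 1.700000)/(2.161316 - (6.525711)) = 1.131818; f(z_2) = 0.730096

1.1318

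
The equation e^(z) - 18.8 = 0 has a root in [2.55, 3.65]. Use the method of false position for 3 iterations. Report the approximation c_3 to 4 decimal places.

2.9209

f(2.550000) = -5.992896, f(3.650000) = 19.674666
step 1: c = 2.806829, f(c) = -2.242661 < 0 → new bracket [2.806829, 3.650000]
step 2: c = 2.893106, f(c) = -0.750721 < 0 → new bracket [2.893106, 3.650000]
step 3: c = 2.920925, f(c) = -0.241556 < 0 → new bracket [2.920925, 3.650000]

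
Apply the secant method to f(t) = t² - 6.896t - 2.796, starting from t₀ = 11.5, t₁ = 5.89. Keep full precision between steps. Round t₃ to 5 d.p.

Secant update: t_(k+1) = t_k − f(t_k)·(t_k − t_(k-1))/(f(t_k) − f(t_(k-1))).
f(t_0) = 50.150000, f(t_1) = -8.721340
t_2 = 5.890000 - (-8.721340)·(5.890000 - 11.500000)/(-8.721340 - (50.150000)) = 6.721079; f(t_2) = -3.971660
t_3 = 6.721079 - (-3.971660)·(6.721079 - 5.890000)/(-3.971660 - (-8.721340)) = 7.416023; f(t_3) = 1.060500

7.41602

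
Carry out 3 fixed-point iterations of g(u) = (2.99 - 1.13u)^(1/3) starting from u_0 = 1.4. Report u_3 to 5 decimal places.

1.17812

u_1 = g(1.400000) = 1.120816
u_2 = g(1.120816) = 1.198952
u_3 = g(1.198952) = 1.178118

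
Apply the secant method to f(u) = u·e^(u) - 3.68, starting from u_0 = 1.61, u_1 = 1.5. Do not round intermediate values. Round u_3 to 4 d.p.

f(u_0) = 4.374526, f(u_1) = 3.042534
u_2 = 1.500000 - (3.042534)·(1.500000 - 1.610000)/(3.042534 - (4.374526)) = 1.248738; f(u_2) = 0.673029
u_3 = 1.248738 - (0.673029)·(1.248738 - 1.500000)/(0.673029 - (3.042534)) = 1.177370; f(u_3) = 0.141542

1.1774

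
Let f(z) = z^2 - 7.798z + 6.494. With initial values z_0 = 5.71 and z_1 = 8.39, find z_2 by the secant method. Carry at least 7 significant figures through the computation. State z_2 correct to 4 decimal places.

Secant update: z_(k+1) = z_k − f(z_k)·(z_k − z_(k-1))/(f(z_k) − f(z_(k-1))).
f(z_0) = -5.428480, f(z_1) = 11.460880
z_2 = 8.390000 - (11.460880)·(8.390000 - 5.710000)/(11.460880 - (-5.428480)) = 6.571390; f(z_2) = -1.566533

6.5714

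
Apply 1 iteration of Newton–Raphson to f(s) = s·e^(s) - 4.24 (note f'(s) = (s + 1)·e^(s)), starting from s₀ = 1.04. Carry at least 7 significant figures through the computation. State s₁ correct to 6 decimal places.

1.264827

s_0 = 1.040000: f = -1.297614, f' = 5.771603 → s_1 = 1.040000 - (-1.297614)/(5.771603) = 1.264827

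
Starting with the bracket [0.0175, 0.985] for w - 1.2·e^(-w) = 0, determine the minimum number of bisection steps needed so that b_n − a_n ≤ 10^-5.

17

Initial width b − a = 0.985 − 0.0175 = 0.967500.
After n steps the width is (b−a)/2^n; need (b−a)/2^n ≤ 10^-5.
So n ≥ log₂(0.967500/10^-5) = log₂(96750.0000) ≈ 16.5620.
Hence n = 17.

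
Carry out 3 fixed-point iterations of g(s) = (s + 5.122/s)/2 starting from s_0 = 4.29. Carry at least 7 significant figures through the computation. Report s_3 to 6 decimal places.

s_1 = g(4.290000) = 2.741970
s_2 = g(2.741970) = 2.304985
s_3 = g(2.304985) = 2.263563

2.263563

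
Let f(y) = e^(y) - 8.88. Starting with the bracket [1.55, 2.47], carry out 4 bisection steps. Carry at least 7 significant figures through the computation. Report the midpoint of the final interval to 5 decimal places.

f(1.550000) = -4.168530, f(2.470000) = 2.942447 (opposite signs)
step 1: m = 2.010000, f(m) = -1.416683 < 0 → root in [2.010000, 2.470000]
step 2: m = 2.240000, f(m) = 0.513331 > 0 → root in [2.010000, 2.240000]
step 3: m = 2.125000, f(m) = -0.507103 < 0 → root in [2.125000, 2.240000]
step 4: m = 2.182500, f(m) = -0.011550 < 0 → root in [2.182500, 2.240000]
Midpoint of [2.182500, 2.240000] = 2.211250

2.21125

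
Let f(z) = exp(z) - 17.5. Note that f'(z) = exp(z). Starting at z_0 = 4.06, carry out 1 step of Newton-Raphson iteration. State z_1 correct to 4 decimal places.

Newton update: z ← z − f(z)/f'(z).
z_0 = 4.060000: f = 40.474311, f' = 57.974311 → z_1 = 4.060000 - (40.474311)/(57.974311) = 3.361858

3.3619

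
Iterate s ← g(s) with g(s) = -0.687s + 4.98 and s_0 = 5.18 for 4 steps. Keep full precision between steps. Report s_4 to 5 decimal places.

s_1 = g(5.180000) = 1.421340
s_2 = g(1.421340) = 4.003539
s_3 = g(4.003539) = 2.229568
s_4 = g(2.229568) = 3.448286

3.44829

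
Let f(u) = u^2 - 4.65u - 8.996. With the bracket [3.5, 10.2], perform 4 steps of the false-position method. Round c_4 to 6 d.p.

6.060633

f(3.500000) = -13.021000, f(10.200000) = 47.614000
step 1: c = 4.938785, f(c) = -7.569755 < 0 → new bracket [4.938785, 10.200000]
step 2: c = 5.660484, f(c) = -3.276168 < 0 → new bracket [5.660484, 10.200000]
step 3: c = 5.952726, f(c) = -1.241230 < 0 → new bracket [5.952726, 10.200000]
step 4: c = 6.060633, f(c) = -0.446668 < 0 → new bracket [6.060633, 10.200000]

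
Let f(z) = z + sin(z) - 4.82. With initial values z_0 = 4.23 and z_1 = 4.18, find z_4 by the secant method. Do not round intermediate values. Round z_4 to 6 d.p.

5.463600

f(z_0) = -1.475889, f(z_1) = -1.501597
z_2 = 4.180000 - (-1.501597)·(4.180000 - 4.230000)/(-1.501597 - (-1.475889)) = 7.100521; f(z_2) = 3.009847
z_3 = 7.100521 - (3.009847)·(7.100521 - 4.180000)/(3.009847 - (-1.501597)) = 5.152071; f(z_3) = -0.572815
z_4 = 5.152071 - (-0.572815)·(5.152071 - 7.100521)/(-0.572815 - (3.009847)) = 5.463600; f(z_4) = -0.087263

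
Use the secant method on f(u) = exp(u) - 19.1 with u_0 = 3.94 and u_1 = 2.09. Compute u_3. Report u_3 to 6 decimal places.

f(u_0) = 32.318601, f(u_1) = -11.015085
u_2 = 2.090000 - (-11.015085)·(2.090000 - 3.940000)/(-11.015085 - (32.318601)) = 2.560256; f(u_2) = -6.160876
u_3 = 2.560256 - (-6.160876)·(2.560256 - 2.090000)/(-6.160876 - (-11.015085)) = 3.157096; f(u_3) = 4.402239

3.157096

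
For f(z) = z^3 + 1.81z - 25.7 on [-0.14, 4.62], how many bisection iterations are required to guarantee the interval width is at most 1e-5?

19

Initial width b − a = 4.62 − -0.14 = 4.760000.
After n steps the width is (b−a)/2^n; need (b−a)/2^n ≤ 1e-5.
So n ≥ log₂(4.760000/1e-5) = log₂(476000.0000) ≈ 18.8606.
Hence n = 19.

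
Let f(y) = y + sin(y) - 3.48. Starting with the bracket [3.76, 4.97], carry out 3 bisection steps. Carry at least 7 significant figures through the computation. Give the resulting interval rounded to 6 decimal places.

[4.365000, 4.516250]

f(3.760000) = -0.299738, f(4.970000) = 0.522999 (opposite signs)
step 1: m = 4.365000, f(m) = -0.055265 < 0 → root in [4.365000, 4.970000]
step 2: m = 4.667500, f(m) = 0.188507 > 0 → root in [4.365000, 4.667500]
step 3: m = 4.516250, f(m) = 0.055424 > 0 → root in [4.365000, 4.516250]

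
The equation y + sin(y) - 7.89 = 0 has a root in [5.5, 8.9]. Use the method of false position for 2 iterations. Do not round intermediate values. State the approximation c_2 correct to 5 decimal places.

False-position update: c = (a·f(b) − b·f(a))/(f(b) − f(a)); replace the endpoint whose sign matches f(c).
f(5.500000) = -3.095540, f(8.900000) = 1.511021
step 1: c = 7.784749, f(c) = 0.892354 > 0 → new bracket [5.500000, 7.784749]
step 2: c = 7.273501, f(c) = 0.219700 > 0 → new bracket [5.500000, 7.273501]

7.27350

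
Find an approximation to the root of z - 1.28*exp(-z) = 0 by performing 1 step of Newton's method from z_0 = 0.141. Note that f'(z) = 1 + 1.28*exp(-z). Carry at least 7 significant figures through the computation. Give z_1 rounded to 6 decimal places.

0.600668

z_0 = 0.141000: f = -0.970666, f' = 2.111666 → z_1 = 0.141000 - (-0.970666)/(2.111666) = 0.600668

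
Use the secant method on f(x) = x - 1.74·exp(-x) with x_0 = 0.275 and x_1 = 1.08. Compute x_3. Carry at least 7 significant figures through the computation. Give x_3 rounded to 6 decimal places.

Secant update: x_(k+1) = x_k − f(x_k)·(x_k − x_(k-1))/(f(x_k) − f(x_(k-1))).
f(x_0) = -1.046655, f(x_1) = 0.489104
x_2 = 1.080000 - (0.489104)·(1.080000 - 0.275000)/(0.489104 - (-1.046655)) = 0.823626; f(x_2) = 0.060049
x_3 = 0.823626 - (0.060049)·(0.823626 - 1.080000)/(0.060049 - (0.489104)) = 0.787745; f(x_3) = -0.003728

0.787745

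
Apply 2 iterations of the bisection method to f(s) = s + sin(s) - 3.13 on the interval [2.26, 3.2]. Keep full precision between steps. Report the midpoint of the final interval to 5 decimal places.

2.61250

f(2.260000) = -0.098247, f(3.200000) = 0.011626 (opposite signs)
step 1: m = 2.730000, f(m) = 0.000069 > 0 → root in [2.260000, 2.730000]
step 2: m = 2.495000, f(m) = -0.032530 < 0 → root in [2.495000, 2.730000]
Midpoint of [2.495000, 2.730000] = 2.612500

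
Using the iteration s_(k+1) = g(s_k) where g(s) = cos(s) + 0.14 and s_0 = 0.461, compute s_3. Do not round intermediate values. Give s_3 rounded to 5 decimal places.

s_1 = g(0.461000) = 1.035608
s_2 = g(1.035608) = 0.650003
s_3 = g(0.650003) = 0.936082

0.93608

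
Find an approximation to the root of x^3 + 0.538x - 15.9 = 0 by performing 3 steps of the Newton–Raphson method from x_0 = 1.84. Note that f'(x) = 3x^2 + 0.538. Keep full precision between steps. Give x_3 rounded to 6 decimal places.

Newton update: x ← x − f(x)/f'(x).
x_0 = 1.840000: f = -8.680576, f' = 10.694800 → x_1 = 1.840000 - (-8.680576)/(10.694800) = 2.651663
x_1 = 2.651663: f = 4.171282, f' = 21.631954 → x_2 = 2.651663 - (4.171282)/(21.631954) = 2.458834
x_2 = 2.458834: f = 0.288623, f' = 18.675588 → x_3 = 2.458834 - (0.288623)/(18.675588) = 2.443379

2.443379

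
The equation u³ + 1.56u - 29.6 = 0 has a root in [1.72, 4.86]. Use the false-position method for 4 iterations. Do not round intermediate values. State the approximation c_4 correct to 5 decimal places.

2.86953

f(1.720000) = -21.828352, f(4.860000) = 92.772856
step 1: c = 2.318083, f(c) = -13.527553 < 0 → new bracket [2.318083, 4.860000]
step 2: c = 2.641562, f(c) = -7.046749 < 0 → new bracket [2.641562, 4.860000]
step 3: c = 2.798172, f(c) = -3.325820 < 0 → new bracket [2.798172, 4.860000]
step 4: c = 2.869528, f(c) = -1.495283 < 0 → new bracket [2.869528, 4.860000]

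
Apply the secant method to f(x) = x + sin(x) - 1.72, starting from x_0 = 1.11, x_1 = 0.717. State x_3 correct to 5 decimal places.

0.92318

Secant update: x_(k+1) = x_k − f(x_k)·(x_k − x_(k-1))/(f(x_k) − f(x_(k-1))).
f(x_0) = 0.285699, f(x_1) = -0.345874
x_2 = 0.717000 - (-0.345874)·(0.717000 - 1.110000)/(-0.345874 - (0.285699)) = 0.932222; f(x_2) = 0.015169
x_3 = 0.932222 - (0.015169)·(0.932222 - 0.717000)/(0.015169 - (-0.345874)) = 0.923180; f(x_3) = 0.000704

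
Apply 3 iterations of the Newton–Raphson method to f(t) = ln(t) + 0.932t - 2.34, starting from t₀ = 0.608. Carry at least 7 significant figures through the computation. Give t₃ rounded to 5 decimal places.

Newton update: t ← t − f(t)/f'(t).
f'(t) = 1/t + 0.932
t_0 = 0.608000: f = -2.270924, f' = 2.576737 → t_1 = 0.608000 - (-2.270924)/(2.576737) = 1.489318
t_1 = 1.489318: f = -0.553637, f' = 1.603448 → t_2 = 1.489318 - (-0.553637)/(1.603448) = 1.834597
t_2 = 1.834597: f = -0.023330, f' = 1.477079 → t_3 = 1.834597 - (-0.023330)/(1.477079) = 1.850392

1.85039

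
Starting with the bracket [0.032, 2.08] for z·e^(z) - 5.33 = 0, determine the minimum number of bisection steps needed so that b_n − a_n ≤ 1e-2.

8

Initial width b − a = 2.08 − 0.032 = 2.048000.
After n steps the width is (b−a)/2^n; need (b−a)/2^n ≤ 1e-2.
So n ≥ log₂(2.048000/1e-2) = log₂(204.8000) ≈ 7.6781.
Hence n = 8.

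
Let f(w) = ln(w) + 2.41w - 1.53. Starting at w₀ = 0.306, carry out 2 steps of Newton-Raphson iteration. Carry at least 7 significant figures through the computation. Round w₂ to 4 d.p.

Newton update: w ← w − f(w)/f'(w).
f'(w) = 1/w + 2.41
w_0 = 0.306000: f = -1.976710, f' = 5.677974 → w_1 = 0.306000 - (-1.976710)/(5.677974) = 0.654137
w_1 = 0.654137: f = -0.377970, f' = 3.938733 → w_2 = 0.654137 - (-0.377970)/(3.938733) = 0.750099

0.7501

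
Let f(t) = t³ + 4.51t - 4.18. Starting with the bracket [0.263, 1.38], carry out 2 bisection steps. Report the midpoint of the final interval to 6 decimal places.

0.681875

f(0.263000) = -2.975679, f(1.380000) = 4.671872 (opposite signs)
step 1: m = 0.821500, f(m) = 0.079364 > 0 → root in [0.263000, 0.821500]
step 2: m = 0.542250, f(m) = -1.575012 < 0 → root in [0.542250, 0.821500]
Midpoint of [0.542250, 0.821500] = 0.681875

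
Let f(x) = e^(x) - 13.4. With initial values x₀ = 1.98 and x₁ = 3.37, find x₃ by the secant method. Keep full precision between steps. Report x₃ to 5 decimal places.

2.51773

f(x_0) = -6.157257, f(x_1) = 15.678527
x_2 = 3.370000 - (15.678527)·(3.370000 - 1.980000)/(15.678527 - (-6.157257)) = 2.371952; f(x_2) = -2.681702
x_3 = 2.371952 - (-2.681702)·(2.371952 - 3.370000)/(-2.681702 - (15.678527)) = 2.517728; f(x_3) = -0.999614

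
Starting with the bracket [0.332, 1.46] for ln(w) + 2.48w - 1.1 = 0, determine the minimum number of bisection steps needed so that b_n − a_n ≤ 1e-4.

14

Initial width b − a = 1.46 − 0.332 = 1.128000.
After n steps the width is (b−a)/2^n; need (b−a)/2^n ≤ 1e-4.
So n ≥ log₂(1.128000/1e-4) = log₂(11280.0000) ≈ 13.4615.
Hence n = 14.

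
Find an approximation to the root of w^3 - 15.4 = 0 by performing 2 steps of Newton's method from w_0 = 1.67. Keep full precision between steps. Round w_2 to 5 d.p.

Newton update: w ← w − f(w)/f'(w).
f'(w) = 3w^2
w_0 = 1.670000: f = -10.742537, f' = 8.366700 → w_1 = 1.670000 - (-10.742537)/(8.366700) = 2.953963
w_1 = 2.953963: f = 10.375990, f' = 26.177700 → w_2 = 2.953963 - (10.375990)/(26.177700) = 2.557596

2.55760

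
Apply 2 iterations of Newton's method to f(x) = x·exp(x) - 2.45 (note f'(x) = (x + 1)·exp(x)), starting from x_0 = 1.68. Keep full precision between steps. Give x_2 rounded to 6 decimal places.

x_0 = 1.680000: f = 6.564134, f' = 14.379690 → x_1 = 1.680000 - (6.564134)/(14.379690) = 1.223514
x_1 = 1.223514: f = 1.708857, f' = 7.557966 → x_2 = 1.223514 - (1.708857)/(7.557966) = 0.997413

0.997413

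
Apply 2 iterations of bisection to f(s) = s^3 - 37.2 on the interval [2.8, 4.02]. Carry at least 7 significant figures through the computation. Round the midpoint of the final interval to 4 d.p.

f(2.800000) = -15.248000, f(4.020000) = 27.764808 (opposite signs)
step 1: m = 3.410000, f(m) = 2.451821 > 0 → root in [2.800000, 3.410000]
step 2: m = 3.105000, f(m) = -7.264617 < 0 → root in [3.105000, 3.410000]
Midpoint of [3.105000, 3.410000] = 3.257500

3.2575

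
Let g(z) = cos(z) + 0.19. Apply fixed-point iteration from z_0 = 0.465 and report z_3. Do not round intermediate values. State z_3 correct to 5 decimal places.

z_1 = g(0.465000) = 1.083822
z_2 = g(1.083822) = 0.657954
z_3 = g(0.657954) = 0.981245

0.98124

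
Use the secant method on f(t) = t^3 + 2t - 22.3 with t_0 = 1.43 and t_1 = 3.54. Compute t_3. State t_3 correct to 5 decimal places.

2.46490

f(t_0) = -16.515793, f(t_1) = 29.141864
t_2 = 3.540000 - (29.141864)·(3.540000 - 1.430000)/(29.141864 - (-16.515793)) = 2.193253; f(t_2) = -7.363168
t_3 = 2.193253 - (-7.363168)·(2.193253 - 3.540000)/(-7.363168 - (29.141864)) = 2.464895; f(t_3) = -2.394223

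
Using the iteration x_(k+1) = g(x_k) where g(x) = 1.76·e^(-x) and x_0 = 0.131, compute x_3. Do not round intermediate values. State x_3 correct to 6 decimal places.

x_1 = g(0.131000) = 1.543903
x_2 = g(1.543903) = 0.375841
x_3 = g(0.375841) = 1.208612

1.208612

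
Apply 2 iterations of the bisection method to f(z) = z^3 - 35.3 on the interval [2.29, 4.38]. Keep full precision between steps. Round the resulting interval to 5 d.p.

[2.81250, 3.33500]

f(2.290000) = -23.291011, f(4.380000) = 48.727672 (opposite signs)
step 1: m = 3.335000, f(m) = 1.792620 > 0 → root in [2.290000, 3.335000]
step 2: m = 2.812500, f(m) = -13.052686 < 0 → root in [2.812500, 3.335000]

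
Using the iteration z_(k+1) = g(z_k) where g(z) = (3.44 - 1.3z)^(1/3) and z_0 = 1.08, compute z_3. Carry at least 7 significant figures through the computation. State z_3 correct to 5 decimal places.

1.23000

z_1 = g(1.080000) = 1.267436
z_2 = g(1.267436) = 1.214711
z_3 = g(1.214711) = 1.230002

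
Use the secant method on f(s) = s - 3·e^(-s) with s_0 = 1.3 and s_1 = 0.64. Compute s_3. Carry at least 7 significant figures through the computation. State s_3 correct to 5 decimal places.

f(s_0) = 0.482405, f(s_1) = -0.941877
s_2 = 0.640000 - (-0.941877)·(0.640000 - 1.300000)/(-0.941877 - (0.482405)) = 1.076458; f(s_2) = 0.054056
s_3 = 1.076458 - (0.054056)·(1.076458 - 0.640000)/(0.054056 - (-0.941877)) = 1.052768; f(s_3) = 0.005857

1.05277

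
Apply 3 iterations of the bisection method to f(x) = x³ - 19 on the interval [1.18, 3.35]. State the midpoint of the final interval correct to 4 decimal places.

f(1.180000) = -17.356968, f(3.350000) = 18.595375 (opposite signs)
step 1: m = 2.265000, f(m) = -7.380040 < 0 → root in [2.265000, 3.350000]
step 2: m = 2.807500, f(m) = 3.128873 > 0 → root in [2.265000, 2.807500]
step 3: m = 2.536250, f(m) = -2.685409 < 0 → root in [2.536250, 2.807500]
Midpoint of [2.536250, 2.807500] = 2.671875

2.6719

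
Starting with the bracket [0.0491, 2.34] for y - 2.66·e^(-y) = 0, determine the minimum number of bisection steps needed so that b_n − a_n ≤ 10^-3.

Initial width b − a = 2.34 − 0.0491 = 2.290900.
After n steps the width is (b−a)/2^n; need (b−a)/2^n ≤ 10^-3.
So n ≥ log₂(2.290900/10^-3) = log₂(2290.9000) ≈ 11.1617.
Hence n = 12.

12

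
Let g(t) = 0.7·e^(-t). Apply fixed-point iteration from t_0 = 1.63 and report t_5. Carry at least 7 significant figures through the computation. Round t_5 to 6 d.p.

t_1 = g(1.630000) = 0.137151
t_2 = g(0.137151) = 0.610287
t_3 = g(0.610287) = 0.380236
t_4 = g(0.380236) = 0.478590
t_5 = g(0.478590) = 0.433760

0.433760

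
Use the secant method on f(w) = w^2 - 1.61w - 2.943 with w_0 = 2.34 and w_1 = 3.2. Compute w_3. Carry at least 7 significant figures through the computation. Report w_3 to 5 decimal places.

f(w_0) = -1.234800, f(w_1) = 2.145000
w_2 = 3.200000 - (2.145000)·(3.200000 - 2.340000)/(2.145000 - (-1.234800)) = 2.654198; f(w_2) = -0.171490
w_3 = 2.654198 - (-0.171490)·(2.654198 - 3.200000)/(-0.171490 - (2.145000)) = 2.694604; f(w_3) = -0.020421

2.69460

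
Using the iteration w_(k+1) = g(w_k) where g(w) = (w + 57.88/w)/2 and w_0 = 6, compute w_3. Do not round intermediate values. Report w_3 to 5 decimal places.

w_1 = g(6.000000) = 7.823333
w_2 = g(7.823333) = 7.610857
w_3 = g(7.610857) = 7.607891

7.60789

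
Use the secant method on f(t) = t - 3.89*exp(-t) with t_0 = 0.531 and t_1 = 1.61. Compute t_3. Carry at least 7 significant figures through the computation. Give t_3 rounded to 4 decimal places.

f(t_0) = -1.756385, f(t_1) = 0.832437
t_2 = 1.610000 - (0.832437)·(1.610000 - 0.531000)/(0.832437 - (-1.756385)) = 1.263047; f(t_2) = 0.162990
t_3 = 1.263047 - (0.162990)·(1.263047 - 1.610000)/(0.162990 - (0.832437)) = 1.178575; f(t_3) = -0.018445

1.1786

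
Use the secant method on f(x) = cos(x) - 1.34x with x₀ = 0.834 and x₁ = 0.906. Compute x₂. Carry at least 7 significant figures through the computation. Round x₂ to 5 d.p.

f(x_0) = -0.445641, f(x_1) = -0.597141
x_2 = 0.906000 - (-0.597141)·(0.906000 - 0.834000)/(-0.597141 - (-0.445641)) = 0.622210; f(x_2) = -0.021169

0.62221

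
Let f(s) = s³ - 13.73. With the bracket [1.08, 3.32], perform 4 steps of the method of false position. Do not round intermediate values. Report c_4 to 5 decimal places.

f(1.080000) = -12.470288, f(3.320000) = 22.864368
step 1: c = 1.870540, f(c) = -7.185134 < 0 → new bracket [1.870540, 3.320000]
step 2: c = 2.217120, f(c) = -2.831478 < 0 → new bracket [2.217120, 3.320000]
step 3: c = 2.338649, f(c) = -0.939282 < 0 → new bracket [2.338649, 3.320000]
step 4: c = 2.377372, f(c) = -0.293331 < 0 → new bracket [2.377372, 3.320000]

2.37737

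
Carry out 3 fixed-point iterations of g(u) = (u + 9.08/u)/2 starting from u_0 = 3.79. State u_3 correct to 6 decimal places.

3.013304

u_1 = g(3.790000) = 3.092889
u_2 = g(3.092889) = 3.014328
u_3 = g(3.014328) = 3.013304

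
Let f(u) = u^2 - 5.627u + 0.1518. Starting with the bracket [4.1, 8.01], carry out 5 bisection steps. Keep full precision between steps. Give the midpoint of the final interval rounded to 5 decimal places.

5.62734

f(4.100000) = -6.108900, f(8.010000) = 19.239630 (opposite signs)
step 1: m = 6.055000, f(m) = 2.743340 > 0 → root in [4.100000, 6.055000]
step 2: m = 5.077500, f(m) = -2.638286 < 0 → root in [5.077500, 6.055000]
step 3: m = 5.566250, f(m) = -0.186350 < 0 → root in [5.566250, 6.055000]
step 4: m = 5.810625, f(m) = 1.218776 > 0 → root in [5.566250, 5.810625]
step 5: m = 5.688438, f(m) = 0.501283 > 0 → root in [5.566250, 5.688438]
Midpoint of [5.566250, 5.688438] = 5.627344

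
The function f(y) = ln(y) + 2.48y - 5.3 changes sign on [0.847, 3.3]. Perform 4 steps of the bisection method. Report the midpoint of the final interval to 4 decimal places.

f(0.847000) = -3.365495, f(3.300000) = 4.077922 (opposite signs)
step 1: m = 2.073500, f(m) = 0.571518 > 0 → root in [0.847000, 2.073500]
step 2: m = 1.460250, f(m) = -1.299972 < 0 → root in [1.460250, 2.073500]
step 3: m = 1.766875, f(m) = -0.348938 < 0 → root in [1.766875, 2.073500]
step 4: m = 1.920188, f(m) = 0.114488 > 0 → root in [1.766875, 1.920188]
Midpoint of [1.766875, 1.920188] = 1.843531

1.8435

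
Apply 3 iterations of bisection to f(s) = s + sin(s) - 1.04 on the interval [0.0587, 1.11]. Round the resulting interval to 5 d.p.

[0.45294, 0.58435]

f(0.058700) = -0.922634, f(1.110000) = 0.965699 (opposite signs)
step 1: m = 0.584350, f(m) = 0.096007 > 0 → root in [0.058700, 0.584350]
step 2: m = 0.321525, f(m) = -0.402461 < 0 → root in [0.321525, 0.584350]
step 3: m = 0.452937, f(m) = -0.149454 < 0 → root in [0.452937, 0.584350]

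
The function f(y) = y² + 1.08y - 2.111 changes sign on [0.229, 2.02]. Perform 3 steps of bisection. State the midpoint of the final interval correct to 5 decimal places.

1.01256

f(0.229000) = -1.811239, f(2.020000) = 4.151000 (opposite signs)
step 1: m = 1.124500, f(m) = 0.367960 > 0 → root in [0.229000, 1.124500]
step 2: m = 0.676750, f(m) = -0.922119 < 0 → root in [0.676750, 1.124500]
step 3: m = 0.900625, f(m) = -0.327200 < 0 → root in [0.900625, 1.124500]
Midpoint of [0.900625, 1.124500] = 1.012563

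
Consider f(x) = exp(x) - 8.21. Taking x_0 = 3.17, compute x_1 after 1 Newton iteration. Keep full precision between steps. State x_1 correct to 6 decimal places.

Newton update: x ← x − f(x)/f'(x).
f'(x) = exp(x)
x_0 = 3.170000: f = 15.597484, f' = 23.807484 → x_1 = 3.170000 - (15.597484)/(23.807484) = 2.514850

2.514850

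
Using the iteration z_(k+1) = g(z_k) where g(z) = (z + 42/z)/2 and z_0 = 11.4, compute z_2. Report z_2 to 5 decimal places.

6.55542

z_1 = g(11.400000) = 7.542105
z_2 = g(7.542105) = 6.555421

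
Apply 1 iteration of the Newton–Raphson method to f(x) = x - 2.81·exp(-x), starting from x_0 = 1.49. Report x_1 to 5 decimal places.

0.96548

f'(x) = 1 + 2.81·exp(-x)
x_0 = 1.490000: f = 0.856703, f' = 1.633297 → x_1 = 1.490000 - (0.856703)/(1.633297) = 0.965476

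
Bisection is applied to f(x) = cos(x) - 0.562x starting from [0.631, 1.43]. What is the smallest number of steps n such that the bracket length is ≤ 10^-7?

23

Initial width b − a = 1.43 − 0.631 = 0.799000.
After n steps the width is (b−a)/2^n; need (b−a)/2^n ≤ 10^-7.
So n ≥ log₂(0.799000/10^-7) = log₂(7990000.0000) ≈ 22.9298.
Hence n = 23.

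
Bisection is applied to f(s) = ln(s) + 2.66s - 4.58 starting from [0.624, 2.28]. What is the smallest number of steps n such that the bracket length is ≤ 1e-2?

Initial width b − a = 2.28 − 0.624 = 1.656000.
After n steps the width is (b−a)/2^n; need (b−a)/2^n ≤ 1e-2.
So n ≥ log₂(1.656000/1e-2) = log₂(165.6000) ≈ 7.3716.
Hence n = 8.

8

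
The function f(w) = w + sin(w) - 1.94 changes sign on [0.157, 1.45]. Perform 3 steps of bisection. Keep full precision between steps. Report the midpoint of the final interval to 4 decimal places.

f(0.157000) = -1.626644, f(1.450000) = 0.502713 (opposite signs)
step 1: m = 0.803500, f(m) = -0.416710 < 0 → root in [0.803500, 1.450000]
step 2: m = 1.126750, f(m) = 0.089771 > 0 → root in [0.803500, 1.126750]
step 3: m = 0.965125, f(m) = -0.152755 < 0 → root in [0.965125, 1.126750]
Midpoint of [0.965125, 1.126750] = 1.045937

1.0459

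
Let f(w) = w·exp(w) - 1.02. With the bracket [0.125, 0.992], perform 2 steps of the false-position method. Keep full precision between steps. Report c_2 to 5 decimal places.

f(0.125000) = -0.878356, f(0.992000) = 1.655049
step 1: c = 0.425597, f(c) = -0.368621 < 0 → new bracket [0.425597, 0.992000]
step 2: c = 0.528770, f(c) = -0.122759 < 0 → new bracket [0.528770, 0.992000]

0.52877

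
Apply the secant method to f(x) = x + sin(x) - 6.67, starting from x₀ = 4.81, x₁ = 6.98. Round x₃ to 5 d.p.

f(x_0) = -2.855240, f(x_1) = 0.951778
x_2 = 6.980000 - (0.951778)·(6.980000 - 4.810000)/(0.951778 - (-2.855240)) = 6.437487; f(x_2) = -0.078824
x_3 = 6.437487 - (-0.078824)·(6.437487 - 6.980000)/(-0.078824 - (0.951778)) = 6.478980; f(x_3) = 0.003526

6.47898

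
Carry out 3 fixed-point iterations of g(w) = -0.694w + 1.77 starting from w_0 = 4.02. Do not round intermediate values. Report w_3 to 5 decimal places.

0.05041

w_1 = g(4.020000) = -1.019880
w_2 = g(-1.019880) = 2.477797
w_3 = g(2.477797) = 0.050409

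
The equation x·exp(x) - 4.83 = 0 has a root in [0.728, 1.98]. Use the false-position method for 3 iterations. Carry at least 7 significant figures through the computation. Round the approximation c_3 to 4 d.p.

f(0.728000) = -3.322360, f(1.980000) = 9.510631
step 1: c = 1.052133, f(c) = -1.816952 < 0 → new bracket [1.052133, 1.980000]
step 2: c = 1.200963, f(c) = -0.838818 < 0 → new bracket [1.200963, 1.980000]
step 3: c = 1.264104, f(c) = -0.355174 < 0 → new bracket [1.264104, 1.980000]

1.2641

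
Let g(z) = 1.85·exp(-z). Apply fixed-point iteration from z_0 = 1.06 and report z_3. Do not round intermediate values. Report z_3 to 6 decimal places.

0.698105

z_1 = g(1.060000) = 0.640943
z_2 = g(0.640943) = 0.974571
z_3 = g(0.974571) = 0.698105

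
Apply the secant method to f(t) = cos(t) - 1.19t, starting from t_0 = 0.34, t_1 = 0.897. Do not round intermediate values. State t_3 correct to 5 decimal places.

0.66175

f(t_0) = 0.538155, f(t_1) = -0.443473
t_2 = 0.897000 - (-0.443473)·(0.897000 - 0.340000)/(-0.443473 - (0.538155)) = 0.645362; f(t_2) = 0.030901
t_3 = 0.645362 - (0.030901)·(0.645362 - 0.897000)/(0.030901 - (-0.443473)) = 0.661754; f(t_3) = 0.001428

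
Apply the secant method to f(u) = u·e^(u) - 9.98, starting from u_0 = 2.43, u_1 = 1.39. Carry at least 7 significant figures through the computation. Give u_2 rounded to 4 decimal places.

Secant update: u_(k+1) = u_k − f(u_k)·(u_k − u_(k-1))/(f(u_k) − f(u_(k-1))).
f(u_0) = 17.622083, f(u_1) = -4.399358
u_2 = 1.390000 - (-4.399358)·(1.390000 - 2.430000)/(-4.399358 - (17.622083)) = 1.597767; f(u_2) = -2.083858

1.5978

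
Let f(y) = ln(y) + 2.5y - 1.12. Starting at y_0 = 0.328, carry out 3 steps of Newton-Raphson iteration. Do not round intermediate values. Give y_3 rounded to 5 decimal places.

f'(y) = 1/y + 2.5
y_0 = 0.328000: f = -1.414742, f' = 5.548780 → y_1 = 0.328000 - (-1.414742)/(5.548780) = 0.582964
y_1 = 0.582964: f = -0.202218, f' = 4.215371 → y_2 = 0.582964 - (-0.202218)/(4.215371) = 0.630936
y_2 = 0.630936: f = -0.003211, f' = 4.084947 → y_3 = 0.630936 - (-0.003211)/(4.084947) = 0.631722

0.63172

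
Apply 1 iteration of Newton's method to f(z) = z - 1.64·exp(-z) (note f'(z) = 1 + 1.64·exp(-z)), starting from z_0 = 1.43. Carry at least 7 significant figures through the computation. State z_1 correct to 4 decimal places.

z_0 = 1.430000: f = 1.037533, f' = 1.392467 → z_1 = 1.430000 - (1.037533)/(1.392467) = 0.684895

0.6849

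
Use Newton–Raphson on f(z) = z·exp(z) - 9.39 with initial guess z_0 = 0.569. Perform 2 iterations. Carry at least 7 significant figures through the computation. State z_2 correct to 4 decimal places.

2.8681

Newton update: z ← z − f(z)/f'(z).
f'(z) = (z + 1)·exp(z)
z_0 = 0.569000: f = -8.384862, f' = 2.771638 → z_1 = 0.569000 - (-8.384862)/(2.771638) = 3.594237
z_1 = 3.594237: f = 121.396823, f' = 167.174748 → z_2 = 3.594237 - (121.396823)/(167.174748) = 2.868070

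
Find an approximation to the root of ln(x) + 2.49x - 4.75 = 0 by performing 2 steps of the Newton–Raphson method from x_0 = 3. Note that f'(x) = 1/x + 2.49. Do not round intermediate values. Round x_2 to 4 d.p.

x_0 = 3.000000: f = 3.818612, f' = 2.823333 → x_1 = 3.000000 - (3.818612)/(2.823333) = 1.647481
x_1 = 1.647481: f = -0.148525, f' = 3.096987 → x_2 = 1.647481 - (-0.148525)/(3.096987) = 1.695439

1.6954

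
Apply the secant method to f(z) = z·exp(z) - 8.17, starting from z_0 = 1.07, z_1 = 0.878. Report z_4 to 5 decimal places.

1.56009

f(z_0) = -5.050544, f(z_1) = -6.057459
z_2 = 0.878000 - (-6.057459)·(0.878000 - 1.070000)/(-6.057459 - (-5.050544)) = 2.033045; f(z_2) = 7.356978
z_3 = 2.033045 - (7.356978)·(2.033045 - 0.878000)/(7.356978 - (-6.057459)) = 1.399575; f(z_3) = -2.496855
z_4 = 1.399575 - (-2.496855)·(1.399575 - 2.033045)/(-2.496855 - (7.356978)) = 1.560089; f(z_4) = -0.745150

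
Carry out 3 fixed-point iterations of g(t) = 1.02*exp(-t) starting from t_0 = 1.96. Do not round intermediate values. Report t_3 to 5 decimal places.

0.42160

t_1 = g(1.960000) = 0.143676
t_2 = g(0.143676) = 0.883492
t_3 = g(0.883492) = 0.421604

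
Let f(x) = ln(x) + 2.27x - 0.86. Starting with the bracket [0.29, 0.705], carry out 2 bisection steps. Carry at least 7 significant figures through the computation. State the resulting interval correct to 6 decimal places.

f(0.290000) = -1.439574, f(0.705000) = 0.390793 (opposite signs)
step 1: m = 0.497500, f(m) = -0.428835 < 0 → root in [0.497500, 0.705000]
step 2: m = 0.601250, f(m) = -0.003907 < 0 → root in [0.601250, 0.705000]

[0.601250, 0.705000]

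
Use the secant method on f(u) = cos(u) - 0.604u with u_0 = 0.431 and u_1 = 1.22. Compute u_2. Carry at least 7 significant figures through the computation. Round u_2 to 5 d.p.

f(u_0) = 0.648224, f(u_1) = -0.393234
u_2 = 1.220000 - (-0.393234)·(1.220000 - 0.431000)/(-0.393234 - (0.648224)) = 0.922089; f(u_2) = 0.047215

0.92209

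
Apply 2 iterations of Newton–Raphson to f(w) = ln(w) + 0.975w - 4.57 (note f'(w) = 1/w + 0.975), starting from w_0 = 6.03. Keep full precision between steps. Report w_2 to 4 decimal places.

Newton update: w ← w − f(w)/f'(w).
w_0 = 6.030000: f = 3.105997, f' = 1.140837 → w_1 = 6.030000 - (3.105997)/(1.140837) = 3.307441
w_1 = 3.307441: f = -0.149070, f' = 1.277349 → w_2 = 3.307441 - (-0.149070)/(1.277349) = 3.424144

3.4241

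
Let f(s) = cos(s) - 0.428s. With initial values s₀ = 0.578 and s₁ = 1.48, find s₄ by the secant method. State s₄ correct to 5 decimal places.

1.08694

f(s_0) = 0.590173, f(s_1) = -0.542768
s_2 = 1.480000 - (-0.542768)·(1.480000 - 0.578000)/(-0.542768 - (0.590173)) = 1.047871; f(s_2) = 0.050928
s_3 = 1.047871 - (0.050928)·(1.047871 - 1.480000)/(0.050928 - (-0.542768)) = 1.084939; f(s_3) = 0.002612
s_4 = 1.084939 - (0.002612)·(1.084939 - 1.047871)/(0.002612 - (0.050928)) = 1.086944; f(s_4) = -0.000019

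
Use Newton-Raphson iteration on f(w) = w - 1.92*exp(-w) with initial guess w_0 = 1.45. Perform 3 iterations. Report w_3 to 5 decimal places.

Newton update: w ← w − f(w)/f'(w).
f'(w) = 1 + 1.92*exp(-w)
w_0 = 1.450000: f = 0.999625, f' = 1.450375 → w_1 = 1.450000 - (0.999625)/(1.450375) = 0.760782
w_1 = 0.760782: f = -0.136436, f' = 1.897218 → w_2 = 0.760782 - (-0.136436)/(1.897218) = 0.832696
w_2 = 0.832696: f = -0.002265, f' = 1.834961 → w_3 = 0.832696 - (-0.002265)/(1.834961) = 0.833930

0.83393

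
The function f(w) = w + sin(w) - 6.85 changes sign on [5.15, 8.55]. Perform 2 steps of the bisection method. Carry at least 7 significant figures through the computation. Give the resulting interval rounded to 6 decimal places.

[6.000000, 6.850000]

f(5.150000) = -2.605767, f(8.550000) = 2.467401 (opposite signs)
step 1: m = 6.850000, f(m) = 0.536948 > 0 → root in [5.150000, 6.850000]
step 2: m = 6.000000, f(m) = -1.129415 < 0 → root in [6.000000, 6.850000]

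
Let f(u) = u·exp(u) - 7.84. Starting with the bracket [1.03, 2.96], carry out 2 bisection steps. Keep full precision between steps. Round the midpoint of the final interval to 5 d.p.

f(1.030000) = -4.954902, f(2.960000) = 49.281996 (opposite signs)
step 1: m = 1.995000, f(m) = 6.827645 > 0 → root in [1.030000, 1.995000]
step 2: m = 1.512500, f(m) = -0.976182 < 0 → root in [1.512500, 1.995000]
Midpoint of [1.512500, 1.995000] = 1.753750

1.75375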